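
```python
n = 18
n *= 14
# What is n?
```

Trace:
`n = 18` → n = 18
`n *= 14` → n = 252
So n = 252

Answer: 252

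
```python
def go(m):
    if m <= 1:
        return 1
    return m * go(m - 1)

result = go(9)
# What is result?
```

go(9) = 9 * 8 * 7 * 6 * 5 * 4 * 3 * 2 * 1 = 362880

Answer: 362880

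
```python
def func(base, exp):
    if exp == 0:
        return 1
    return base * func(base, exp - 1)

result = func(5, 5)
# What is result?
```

func(5, 5) = 5 * 5 * 5 * 5 * 5 = 3125

Answer: 3125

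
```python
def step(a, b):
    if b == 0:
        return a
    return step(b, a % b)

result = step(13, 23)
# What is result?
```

step(13, 23) -> step(23, 13) -> step(13, 10) -> step(10, 3) -> step(3, 1) -> step(1, 0) -> 1

Answer: 1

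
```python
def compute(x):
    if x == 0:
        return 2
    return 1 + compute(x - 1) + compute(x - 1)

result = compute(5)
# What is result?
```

compute(x) = 1 + 2·compute(x-1), compute(0)=2. Closed form: (2+1)·2^5 - 1 = 95.

Answer: 95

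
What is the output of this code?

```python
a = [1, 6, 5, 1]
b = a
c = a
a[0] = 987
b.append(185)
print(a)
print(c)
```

Key concept: multiple aliases.
Step by step:
`a = [1, 6, 5, 1]` → a = [1, 6, 5, 1]
`b = a` → b = [1, 6, 5, 1] (same object as a)
`c = a` → c = [1, 6, 5, 1] (same object as a, b)
`a[0] = 987` → a = [987, 6, 5, 1] (same object as b, c); b = [987, 6, 5, 1] (same object as a, c); c = [987, 6, 5, 1] (same object as a, b)
`b.append(185)` → a = [987, 6, 5, 1, 185] (same object as b, c); b = [987, 6, 5, 1, 185] (same object as a, c); c = [987, 6, 5, 1, 185] (same object as a, b)
`print(a)` → prints [987, 6, 5, 1, 185]
`print(c)` → prints [987, 6, 5, 1, 185]

Answer:
[987, 6, 5, 1, 185]
[987, 6, 5, 1, 185]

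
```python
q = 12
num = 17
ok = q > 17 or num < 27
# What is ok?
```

Trace:
`q = 12` → q = 12
`num = 17` → num = 17
`ok = q > 17 or num < 27` → ok = True
So ok = True

Answer: True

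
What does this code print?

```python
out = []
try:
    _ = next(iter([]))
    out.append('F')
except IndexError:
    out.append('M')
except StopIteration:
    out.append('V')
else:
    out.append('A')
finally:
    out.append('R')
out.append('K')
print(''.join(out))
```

Execution trace: 'V' (except StopIteration) → 'R' (finally) → 'K' (after the try/except). Output: VRK

Answer: VRK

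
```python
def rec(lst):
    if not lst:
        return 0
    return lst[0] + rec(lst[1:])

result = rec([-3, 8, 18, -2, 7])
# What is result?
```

(-3) + 8 + 18 + (-2) + 7 + 0 = 28

Answer: 28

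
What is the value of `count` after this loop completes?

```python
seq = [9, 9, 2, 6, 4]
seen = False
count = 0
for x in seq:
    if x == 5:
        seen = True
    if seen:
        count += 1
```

Count elements after first 5 in [9, 9, 2, 6, 4]
`count` takes the values: 0

Answer: 0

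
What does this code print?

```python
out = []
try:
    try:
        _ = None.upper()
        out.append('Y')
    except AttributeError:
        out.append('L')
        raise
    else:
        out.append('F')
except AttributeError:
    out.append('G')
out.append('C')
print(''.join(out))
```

Execution trace: 'L' (inner except AttributeError) → 'G' (outer except AttributeError) → 'C' (after the try/except). Output: LGC

Answer: LGC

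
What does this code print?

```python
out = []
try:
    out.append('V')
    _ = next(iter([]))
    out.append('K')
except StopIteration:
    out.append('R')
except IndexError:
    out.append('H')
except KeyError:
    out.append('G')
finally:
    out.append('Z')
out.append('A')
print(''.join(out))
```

Execution trace: 'V' (try body) → 'R' (except StopIteration) → 'Z' (finally) → 'A' (after the try/except). Output: VRZA

Answer: VRZA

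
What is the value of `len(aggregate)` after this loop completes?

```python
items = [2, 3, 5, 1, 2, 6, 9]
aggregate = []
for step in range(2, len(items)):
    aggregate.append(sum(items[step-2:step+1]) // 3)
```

Number of 3-element averages
`aggregate` takes the values: [] → [3] → [3, 3] → [3, 3, 2] → [3, 3, 2, 3] → [3, 3, 2, 3, 5]
So `len(aggregate)` = 5

Answer: 5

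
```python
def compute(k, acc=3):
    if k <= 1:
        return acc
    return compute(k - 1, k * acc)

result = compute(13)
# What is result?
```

Accumulator trace (n, acc): (13, 3) -> (12, 39) -> (11, 468) -> (10, 5148) -> (9, 51480) -> (8, 463320) -> (7, 3706560) -> (6, 25945920) -> (5, 155675520) -> (4, 778377600) -> (3, 3113510400) -> (2, 9340531200) -> (1, 18681062400) -> return 18681062400

Answer: 18681062400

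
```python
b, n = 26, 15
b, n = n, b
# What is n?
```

Trace:
`b, n = 26, 15` → b = 26; n = 15
`b, n = n, b` → b = 15; n = 26
So n = 26

Answer: 26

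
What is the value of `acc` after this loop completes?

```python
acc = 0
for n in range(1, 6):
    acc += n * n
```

Sum of squares 1² to 5² = 55
`acc` takes the values: 0 → 1 → 5 → 14 → 30 → 55

Answer: 55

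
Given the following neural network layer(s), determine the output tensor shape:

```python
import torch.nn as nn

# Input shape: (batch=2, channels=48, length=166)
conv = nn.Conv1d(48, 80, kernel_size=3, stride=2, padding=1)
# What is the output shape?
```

Input: (2, 48, 166) -> Output: (2, 80, 83)

Answer: (2, 80, 83)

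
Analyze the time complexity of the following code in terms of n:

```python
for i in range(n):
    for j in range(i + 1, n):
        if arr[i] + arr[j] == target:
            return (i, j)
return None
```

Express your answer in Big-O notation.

This is Two sum brute force. Time complexity: O(n²).

Answer: O(n²)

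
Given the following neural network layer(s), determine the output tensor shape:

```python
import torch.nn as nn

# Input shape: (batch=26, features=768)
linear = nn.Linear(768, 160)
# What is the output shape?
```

Input: (26, 768) -> Output: (26, 160)

Answer: (26, 160)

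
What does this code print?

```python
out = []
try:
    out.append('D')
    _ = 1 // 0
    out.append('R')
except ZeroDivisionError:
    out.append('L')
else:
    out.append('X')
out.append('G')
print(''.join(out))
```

Execution trace: 'D' (try body) → 'L' (except ZeroDivisionError) → 'G' (after the try/except). Output: DLG

Answer: DLG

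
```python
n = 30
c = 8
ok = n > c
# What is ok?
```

Trace:
`n = 30` → n = 30
`c = 8` → c = 8
`ok = n > c` → ok = True
So ok = True

Answer: True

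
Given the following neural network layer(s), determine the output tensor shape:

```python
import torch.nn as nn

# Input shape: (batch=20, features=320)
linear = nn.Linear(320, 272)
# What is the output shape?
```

Input: (20, 320) -> Output: (20, 272)

Answer: (20, 272)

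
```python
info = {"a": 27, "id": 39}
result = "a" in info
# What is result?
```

Trace:
`info = {"a": 27, "id": 39}` → info = {'a': 27, 'id': 39}
`result = "a" in info` → result = True
So result = True

Answer: True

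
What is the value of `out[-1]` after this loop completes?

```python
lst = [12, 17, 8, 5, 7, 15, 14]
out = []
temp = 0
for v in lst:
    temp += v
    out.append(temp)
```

Cumulative sum ends at 78
`out` takes the values: [] → [12] → [12, 29] → [12, 29, 37] → [12, 29, 37, 42] → [12, 29, 37, 42, 49] → [12, 29, 37, 42, 49, 64] → [12, 29, 37, 42, 49, 64, 78]
So `out[-1]` = 78

Answer: 78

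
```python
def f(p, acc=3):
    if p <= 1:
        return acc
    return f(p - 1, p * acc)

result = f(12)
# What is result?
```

Accumulator trace (n, acc): (12, 3) -> (11, 36) -> (10, 396) -> (9, 3960) -> (8, 35640) -> (7, 285120) -> (6, 1995840) -> (5, 11975040) -> (4, 59875200) -> (3, 239500800) -> (2, 718502400) -> (1, 1437004800) -> return 1437004800

Answer: 1437004800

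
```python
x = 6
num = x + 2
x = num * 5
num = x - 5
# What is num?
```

Trace:
`x = 6` → x = 6
`num = x + 2` → num = 8
`x = num * 5` → x = 40
`num = x - 5` → num = 35
So num = 35

Answer: 35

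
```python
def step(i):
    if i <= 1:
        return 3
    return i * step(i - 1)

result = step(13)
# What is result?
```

step(13) = 13 * 12 * 11 * 10 * 9 * 8 * 7 * 6 * 5 * 4 * 3 * 2 * 3 = 18681062400

Answer: 18681062400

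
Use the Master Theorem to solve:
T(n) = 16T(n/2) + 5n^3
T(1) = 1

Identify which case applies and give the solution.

a=16, b=2, f(n)=5n^3. log_2(16) = 4. Since c=3 < 4, Case 1 applies: T(n) = Θ(n^log_b(a)) = O(n^4).

Answer: O(n^4) - Case 1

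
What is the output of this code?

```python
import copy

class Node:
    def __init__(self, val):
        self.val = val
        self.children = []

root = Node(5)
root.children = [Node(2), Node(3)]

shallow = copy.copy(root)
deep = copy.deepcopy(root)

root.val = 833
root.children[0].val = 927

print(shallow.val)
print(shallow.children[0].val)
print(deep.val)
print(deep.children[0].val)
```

Key concept: deep copy with custom objects.
Step by step:
`root = Node(5)` → root = Node(val=5, children=[])
`root.children = [Node(2), Node(3)]` → root = Node(val=5, children=[Node(val=2, children=[]), Node(val=3, children=[])])
`shallow = copy.copy(root)` → shallow = Node(val=5, children=[Node(val=2, children=[]), Node(val=3, children=[])])
`deep = copy.deepcopy(root)` → deep = Node(val=5, children=[Node(val=2, children=[]), Node(val=3, children=[])])
`root.val = 833` → root = Node(val=833, children=[Node(val=2, children=[]), Node(val=3, children=[])])
`root.children[0].val = 927` → root = Node(val=833, children=[Node(val=927, children=[]), Node(val=3, children=[])]); shallow = Node(val=5, children=[Node(val=927, children=[]), Node(val=3, children=[])])
`print(shallow.val)` → prints 5
`print(shallow.children[0].val)` → prints 927
`print(deep.val)` → prints 5
`print(deep.children[0].val)` → prints 2

Answer:
5
927
5
2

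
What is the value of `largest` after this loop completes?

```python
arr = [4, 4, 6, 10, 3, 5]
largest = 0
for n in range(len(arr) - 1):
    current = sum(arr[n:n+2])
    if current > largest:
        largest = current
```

Max sum of 2-element window in [4, 4, 6, 10, 3, 5]
`largest` takes the values: 0 → 8 → 10 → 16

Answer: 16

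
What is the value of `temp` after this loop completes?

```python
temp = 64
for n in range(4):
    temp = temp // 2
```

Halve 4 times: 64 // 2^4 = 4
`temp` takes the values: 64 → 32 → 16 → 8 → 4

Answer: 4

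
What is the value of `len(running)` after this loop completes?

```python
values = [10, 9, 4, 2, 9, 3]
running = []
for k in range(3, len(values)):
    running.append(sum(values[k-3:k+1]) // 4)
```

Number of 4-element averages
`running` takes the values: [] → [6] → [6, 6] → [6, 6, 4]
So `len(running)` = 3

Answer: 3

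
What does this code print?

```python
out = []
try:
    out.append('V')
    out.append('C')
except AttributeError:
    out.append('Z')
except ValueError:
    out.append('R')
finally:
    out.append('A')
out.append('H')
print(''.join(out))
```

Execution trace: 'V' (try body) → 'C' (try body, no exception) → 'A' (finally) → 'H' (after the try/except). Output: VCAH

Answer: VCAH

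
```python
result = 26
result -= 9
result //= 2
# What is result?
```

Trace:
`result = 26` → result = 26
`result -= 9` → result = 17
`result //= 2` → result = 8
So result = 8

Answer: 8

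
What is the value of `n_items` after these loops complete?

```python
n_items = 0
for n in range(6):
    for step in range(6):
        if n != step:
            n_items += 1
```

6² - 6 (exclude diagonal)
`n_items` takes the values: 0 → 1 → 2 → 3 → 4 → 5 → 6 → 7 → 8 → 9 → 10 → 11 → 12 → 13 → 14 → 15 → 16 → 17 → 18 → 19 → 20 → 21 → 22 → 23 → 24 → 25 → 26 → 27 → 28 → 29 → 30

Answer: 30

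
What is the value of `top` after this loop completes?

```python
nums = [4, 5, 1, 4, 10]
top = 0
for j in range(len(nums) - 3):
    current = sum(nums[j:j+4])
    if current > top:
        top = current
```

Max sum of 4-element window in [4, 5, 1, 4, 10]
`top` takes the values: 0 → 14 → 20

Answer: 20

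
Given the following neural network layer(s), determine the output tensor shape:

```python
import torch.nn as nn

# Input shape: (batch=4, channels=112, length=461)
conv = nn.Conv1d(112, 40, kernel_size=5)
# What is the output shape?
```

Input: (4, 112, 461) -> Output: (4, 40, 457)

Answer: (4, 40, 457)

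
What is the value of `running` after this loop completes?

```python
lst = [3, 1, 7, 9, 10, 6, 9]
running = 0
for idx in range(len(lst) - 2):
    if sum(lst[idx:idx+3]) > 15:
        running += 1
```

Count windows with sum > 15
`running` takes the values: 0 → 1 → 2 → 3 → 4

Answer: 4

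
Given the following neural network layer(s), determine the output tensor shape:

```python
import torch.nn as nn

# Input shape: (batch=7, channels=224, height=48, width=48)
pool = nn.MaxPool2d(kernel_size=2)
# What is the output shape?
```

Input: (7, 224, 48, 48) -> Output: (7, 224, 24, 24)

Answer: (7, 224, 24, 24)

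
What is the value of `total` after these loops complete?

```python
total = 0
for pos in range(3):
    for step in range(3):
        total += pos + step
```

Sum of all pos+step for pos,step in 3x3
`total` takes the values: 0 → 1 → 3 → 4 → 6 → 9 → 11 → 14 → 18

Answer: 18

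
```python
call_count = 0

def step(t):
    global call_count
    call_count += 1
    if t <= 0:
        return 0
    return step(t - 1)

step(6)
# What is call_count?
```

Linear recursion stepping by 1: 7 calls from t=6 down to ≤0.

Answer: 7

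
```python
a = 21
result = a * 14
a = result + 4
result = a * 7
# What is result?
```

Trace:
`a = 21` → a = 21
`result = a * 14` → result = 294
`a = result + 4` → a = 298
`result = a * 7` → result = 2086
So result = 2086

Answer: 2086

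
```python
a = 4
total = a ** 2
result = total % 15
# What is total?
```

Trace:
`a = 4` → a = 4
`total = a ** 2` → total = 16
`result = total % 15` → result = 1
So total = 16

Answer: 16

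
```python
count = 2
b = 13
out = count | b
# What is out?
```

Trace:
`count = 2` → count = 2
`b = 13` → b = 13
`out = count | b` → out = 15
So out = 15

Answer: 15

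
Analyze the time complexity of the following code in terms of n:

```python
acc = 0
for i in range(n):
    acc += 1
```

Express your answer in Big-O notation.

Each loop level contributes: n. Multiplying the contributions gives O(n).

Answer: O(n)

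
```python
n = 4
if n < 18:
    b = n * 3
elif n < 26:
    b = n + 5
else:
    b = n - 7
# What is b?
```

Trace:
`n = 4` → n = 4
`if n < 18: ...` → n < 18 is True → b = 12
So b = 12

Answer: 12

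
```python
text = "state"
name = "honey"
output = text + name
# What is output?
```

Trace:
`text = "state"` → text = 'state'
`name = "honey"` → name = 'honey'
`output = text + name` → output = 'statehoney'
So output = 'statehoney'

Answer: 'statehoney'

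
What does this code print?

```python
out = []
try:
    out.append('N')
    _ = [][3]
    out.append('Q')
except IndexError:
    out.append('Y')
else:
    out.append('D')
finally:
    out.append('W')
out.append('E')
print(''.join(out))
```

Execution trace: 'N' (try body) → 'Y' (except IndexError) → 'W' (finally) → 'E' (after the try/except). Output: NYWE

Answer: NYWE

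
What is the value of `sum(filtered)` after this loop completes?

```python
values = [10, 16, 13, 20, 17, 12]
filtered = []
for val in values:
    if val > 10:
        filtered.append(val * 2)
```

Sum of doubled values > 10
`filtered` takes the values: [] → [32] → [32, 26] → [32, 26, 40] → [32, 26, 40, 34] → [32, 26, 40, 34, 24]
So `sum(filtered)` = 156

Answer: 156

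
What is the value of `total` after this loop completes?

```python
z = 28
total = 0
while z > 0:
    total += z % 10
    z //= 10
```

Sum digits of 28
`total` takes the values: 0 → 8 → 10

Answer: 10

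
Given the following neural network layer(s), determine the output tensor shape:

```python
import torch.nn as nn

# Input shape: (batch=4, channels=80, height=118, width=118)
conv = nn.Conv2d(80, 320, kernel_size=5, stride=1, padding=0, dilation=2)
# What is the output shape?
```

Input: (4, 80, 118, 118) -> Output: (4, 320, 110, 110)

Answer: (4, 320, 110, 110)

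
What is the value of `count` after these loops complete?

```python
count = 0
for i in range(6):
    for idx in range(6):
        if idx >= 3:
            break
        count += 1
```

Inner breaks at 3, outer runs 6 times
`count` takes the values: 0 → 1 → 2 → 3 → 4 → 5 → 6 → 7 → 8 → 9 → 10 → 11 → 12 → 13 → 14 → 15 → 16 → 17 → 18

Answer: 18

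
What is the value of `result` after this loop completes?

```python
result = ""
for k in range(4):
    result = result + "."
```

Repeat '.' 4 times
`result` takes the values: "" → "." → ".." → "..." → "...."

Answer: "...."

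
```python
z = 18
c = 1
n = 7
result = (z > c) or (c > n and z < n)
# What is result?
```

Trace:
`z = 18` → z = 18
`c = 1` → c = 1
`n = 7` → n = 7
`result = (z > c) or (c > n and z < n)` → result = True
So result = True

Answer: True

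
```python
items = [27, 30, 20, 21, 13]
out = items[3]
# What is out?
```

Trace:
`items = [27, 30, 20, 21, 13]` → items = [27, 30, 20, 21, 13]
`out = items[3]` → out = 21
So out = 21

Answer: 21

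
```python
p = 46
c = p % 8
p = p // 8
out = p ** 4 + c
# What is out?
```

Trace:
`p = 46` → p = 46
`c = p % 8` → c = 6
`p = p // 8` → p = 5
`out = p ** 4 + c` → out = 631
So out = 631

Answer: 631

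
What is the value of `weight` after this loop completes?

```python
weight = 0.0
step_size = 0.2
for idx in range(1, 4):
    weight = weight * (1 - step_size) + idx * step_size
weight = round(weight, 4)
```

Moving average with lr=0.2
`weight` takes the values: 0.0 → 0.2 → 0.56 → 1.048

Answer: 1.048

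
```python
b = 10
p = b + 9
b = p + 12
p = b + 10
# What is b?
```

Trace:
`b = 10` → b = 10
`p = b + 9` → p = 19
`b = p + 12` → b = 31
`p = b + 10` → p = 41
So b = 31

Answer: 31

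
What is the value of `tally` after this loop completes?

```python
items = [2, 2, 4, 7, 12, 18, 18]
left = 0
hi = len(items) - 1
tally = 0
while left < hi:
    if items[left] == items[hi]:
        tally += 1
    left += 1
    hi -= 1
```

Count matching pairs from ends
`tally` takes the values: 0

Answer: 0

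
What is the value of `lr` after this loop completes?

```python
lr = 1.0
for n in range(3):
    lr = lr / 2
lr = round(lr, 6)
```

Halving LR 3 times: 1 / 2^3
`lr` takes the values: 1.0 → 0.5 → 0.25 → 0.125

Answer: 0.125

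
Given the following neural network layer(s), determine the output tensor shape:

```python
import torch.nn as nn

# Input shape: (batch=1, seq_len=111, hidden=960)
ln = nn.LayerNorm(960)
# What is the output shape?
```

Input: (1, 111, 960) -> Output: (1, 111, 960)

Answer: (1, 111, 960)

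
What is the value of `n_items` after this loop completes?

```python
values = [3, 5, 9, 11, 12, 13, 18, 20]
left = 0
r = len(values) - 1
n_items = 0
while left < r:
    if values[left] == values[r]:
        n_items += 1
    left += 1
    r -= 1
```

Count matching pairs from ends
`n_items` takes the values: 0

Answer: 0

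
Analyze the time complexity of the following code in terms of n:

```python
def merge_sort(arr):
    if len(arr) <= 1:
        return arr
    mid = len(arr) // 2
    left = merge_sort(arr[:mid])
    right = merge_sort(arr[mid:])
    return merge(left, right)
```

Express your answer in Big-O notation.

This is Merge sort. Time complexity: O(n log n).

Answer: O(n log n)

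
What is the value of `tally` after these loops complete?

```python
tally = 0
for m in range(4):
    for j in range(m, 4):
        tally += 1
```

Upper triangle: 4 + 3 + ... + 1
`tally` takes the values: 0 → 1 → 2 → 3 → 4 → 5 → 6 → 7 → 8 → 9 → 10

Answer: 10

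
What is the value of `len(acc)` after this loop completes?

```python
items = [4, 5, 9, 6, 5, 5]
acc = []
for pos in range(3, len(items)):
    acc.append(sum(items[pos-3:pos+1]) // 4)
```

Number of 4-element averages
`acc` takes the values: [] → [6] → [6, 6] → [6, 6, 6]
So `len(acc)` = 3

Answer: 3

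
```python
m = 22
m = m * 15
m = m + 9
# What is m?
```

Trace:
`m = 22` → m = 22
`m = m * 15` → m = 330
`m = m + 9` → m = 339
So m = 339

Answer: 339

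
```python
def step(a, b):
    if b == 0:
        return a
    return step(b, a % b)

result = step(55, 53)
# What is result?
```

step(55, 53) -> step(53, 2) -> step(2, 1) -> step(1, 0) -> 1

Answer: 1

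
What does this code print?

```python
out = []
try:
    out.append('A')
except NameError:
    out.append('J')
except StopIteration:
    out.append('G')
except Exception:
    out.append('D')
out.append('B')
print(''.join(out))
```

Execution trace: 'A' (try body, no exception) → 'B' (after the try/except). Output: AB

Answer: AB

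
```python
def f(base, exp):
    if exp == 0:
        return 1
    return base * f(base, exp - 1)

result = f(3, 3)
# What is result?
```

f(3, 3) = 3 * 3 * 3 = 27

Answer: 27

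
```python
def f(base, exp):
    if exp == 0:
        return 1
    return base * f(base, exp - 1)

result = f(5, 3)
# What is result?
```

f(5, 3) = 5 * 5 * 5 = 125

Answer: 125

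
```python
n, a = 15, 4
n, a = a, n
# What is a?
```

Trace:
`n, a = 15, 4` → n = 15; a = 4
`n, a = a, n` → n = 4; a = 15
So a = 15

Answer: 15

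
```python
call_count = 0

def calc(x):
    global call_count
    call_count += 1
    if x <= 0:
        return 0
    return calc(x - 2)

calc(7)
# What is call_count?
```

Linear recursion stepping by 2: 5 calls from x=7 down to ≤0.

Answer: 5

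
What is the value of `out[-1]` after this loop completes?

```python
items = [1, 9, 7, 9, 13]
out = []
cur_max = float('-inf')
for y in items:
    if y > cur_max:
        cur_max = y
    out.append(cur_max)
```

Running max ends at 13
`out` takes the values: [] → [1] → [1, 9] → [1, 9, 9] → [1, 9, 9, 9] → [1, 9, 9, 9, 13]
So `out[-1]` = 13

Answer: 13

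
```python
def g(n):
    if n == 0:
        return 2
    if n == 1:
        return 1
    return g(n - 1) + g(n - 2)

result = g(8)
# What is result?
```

Build up from base cases: g(0)=2, g(1)=1, g(2)=3, g(3)=4, g(4)=7, g(5)=11, g(6)=18, ..., g(8)=47

Answer: 47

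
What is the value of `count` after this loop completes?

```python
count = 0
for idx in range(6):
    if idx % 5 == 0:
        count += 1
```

Count numbers divisible by 5 in range(6)
`count` takes the values: 0 → 1 → 2

Answer: 2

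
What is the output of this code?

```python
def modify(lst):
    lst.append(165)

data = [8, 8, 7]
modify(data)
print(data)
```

Key concept: function modifies passed list.
Step by step:
`data = [8, 8, 7]` → data = [8, 8, 7]
`modify(data)` → data = [8, 8, 7, 165]
`print(data)` → prints [8, 8, 7, 165]

Answer: [8, 8, 7, 165]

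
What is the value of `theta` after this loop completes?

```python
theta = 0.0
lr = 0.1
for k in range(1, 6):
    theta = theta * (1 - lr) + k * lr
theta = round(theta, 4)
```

Moving average with lr=0.1
`theta` takes the values: 0.0 → 0.1 → 0.29 → 0.561 → 0.9049 → 1.31441 → 1.3144

Answer: 1.3144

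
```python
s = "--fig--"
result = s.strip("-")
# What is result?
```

Trace:
`s = "--fig--"` → s = '--fig--'
`result = s.strip("-")` → result = 'fig'
So result = 'fig'

Answer: 'fig'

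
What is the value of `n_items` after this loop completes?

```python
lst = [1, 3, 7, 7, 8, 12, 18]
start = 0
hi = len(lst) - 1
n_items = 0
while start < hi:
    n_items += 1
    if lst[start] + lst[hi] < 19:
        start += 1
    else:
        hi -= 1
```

Steps to find pair summing to 19
`n_items` takes the values: 0 → 1 → 2 → 3 → 4 → 5 → 6

Answer: 6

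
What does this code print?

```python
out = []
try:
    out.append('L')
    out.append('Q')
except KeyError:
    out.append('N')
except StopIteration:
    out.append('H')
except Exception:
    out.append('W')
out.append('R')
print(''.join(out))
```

Execution trace: 'L' (try body) → 'Q' (try body, no exception) → 'R' (after the try/except). Output: LQR

Answer: LQR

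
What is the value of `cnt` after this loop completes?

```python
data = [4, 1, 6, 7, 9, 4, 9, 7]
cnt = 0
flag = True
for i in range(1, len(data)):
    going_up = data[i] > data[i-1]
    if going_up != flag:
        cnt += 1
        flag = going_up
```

Count direction changes in [4, 1, 6, 7, 9, 4, 9, 7]
`cnt` takes the values: 0 → 1 → 2 → 3 → 4 → 5

Answer: 5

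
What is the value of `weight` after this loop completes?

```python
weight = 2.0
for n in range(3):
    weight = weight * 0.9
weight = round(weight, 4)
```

Exponential decay: 2.0 * 0.9^3
`weight` takes the values: 2.0 → 1.8 → 1.62 → 1.458

Answer: 1.458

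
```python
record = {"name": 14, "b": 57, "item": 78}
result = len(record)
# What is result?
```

Trace:
`record = {"name": 14, "b": 57, "item": 78}` → record = {'name': 14, 'b': 57, 'item': 78}
`result = len(record)` → result = 3
So result = 3

Answer: 3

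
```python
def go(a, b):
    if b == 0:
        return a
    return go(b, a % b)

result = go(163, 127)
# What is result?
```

go(163, 127) -> go(127, 36) -> go(36, 19) -> go(19, 17) -> go(17, 2) -> go(2, 1) -> go(1, 0) -> 1

Answer: 1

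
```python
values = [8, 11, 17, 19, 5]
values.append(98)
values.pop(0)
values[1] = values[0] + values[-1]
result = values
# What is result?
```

Trace:
`values = [8, 11, 17, 19, 5]` → values = [8, 11, 17, 19, 5]
`values.append(98)` → values = [8, 11, 17, 19, 5, 98]
`values.pop(0)` → values = [11, 17, 19, 5, 98]
`values[1] = values[0] + values[-1]` → values = [11, 109, 19, 5, 98]
`result = values` → result = [11, 109, 19, 5, 98]
So result = [11, 109, 19, 5, 98]

Answer: [11, 109, 19, 5, 98]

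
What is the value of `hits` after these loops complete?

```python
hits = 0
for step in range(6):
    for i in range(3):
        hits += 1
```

6 * 3 = 18
`hits` takes the values: 0 → 1 → 2 → 3 → 4 → 5 → 6 → 7 → 8 → 9 → 10 → 11 → 12 → 13 → 14 → 15 → 16 → 17 → 18

Answer: 18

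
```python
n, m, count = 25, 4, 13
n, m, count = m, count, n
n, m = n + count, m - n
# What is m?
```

Trace:
`n, m, count = 25, 4, 13` → n = 25; m = 4; count = 13
`n, m, count = m, count, n` → n = 4; m = 13; count = 25
`n, m = n + count, m - n` → n = 29; m = 9
So m = 9

Answer: 9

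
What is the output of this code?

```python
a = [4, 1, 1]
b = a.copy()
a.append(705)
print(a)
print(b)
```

Key concept: list.copy() creates independent copy.
Step by step:
`a = [4, 1, 1]` → a = [4, 1, 1]
`b = a.copy()` → b = [4, 1, 1]
`a.append(705)` → a = [4, 1, 1, 705]
`print(a)` → prints [4, 1, 1, 705]
`print(b)` → prints [4, 1, 1]

Answer:
[4, 1, 1, 705]
[4, 1, 1]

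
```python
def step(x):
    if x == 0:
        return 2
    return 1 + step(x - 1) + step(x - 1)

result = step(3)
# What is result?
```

step(x) = 1 + 2·step(x-1), step(0)=2. Closed form: (2+1)·2^3 - 1 = 23.

Answer: 23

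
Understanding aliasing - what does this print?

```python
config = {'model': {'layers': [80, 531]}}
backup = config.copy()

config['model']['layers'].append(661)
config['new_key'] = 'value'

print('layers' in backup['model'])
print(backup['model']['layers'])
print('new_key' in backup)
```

Key concept: shallow copy gotcha with nested dict.
Step by step:
`config = {'model': {'layers': [80, 531]}}` → config = {'model': {'layers': [80, 531]}}
`backup = config.copy()` → backup = {'model': {'layers': [80, 531]}}
`config['model']['layers'].append(661)` → config = {'model': {'layers': [80, 531, 661]}}; backup = {'model': {'layers': [80, 531, 661]}}
`config['new_key'] = 'value'` → config = {'model': {'layers': [80, 531, 661]}, 'new_key': 'value'}
`print('layers' in backup['model'])` → prints True
`print(backup['model']['layers'])` → prints [80, 531, 661]
`print('new_key' in backup)` → prints False

Answer:
True
[80, 531, 661]
False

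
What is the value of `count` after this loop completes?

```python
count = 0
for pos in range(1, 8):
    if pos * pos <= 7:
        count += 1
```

Count numbers where pos² ≤ 7
`count` takes the values: 0 → 1 → 2

Answer: 2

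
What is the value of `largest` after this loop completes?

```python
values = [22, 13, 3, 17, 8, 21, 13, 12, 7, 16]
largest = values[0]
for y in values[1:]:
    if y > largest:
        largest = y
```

Maximum of [22, 13, 3, 17, 8, 21, 13, 12, 7, 16]
`largest` takes the values: 22

Answer: 22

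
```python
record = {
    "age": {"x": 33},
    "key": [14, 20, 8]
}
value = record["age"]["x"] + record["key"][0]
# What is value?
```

Trace:
`record = { ...` → record = {'age': {'x': 33}, 'key': [14, 20, 8]}
`value = record["age"]["x"] + record["key"][0]` → value = 47
So value = 47

Answer: 47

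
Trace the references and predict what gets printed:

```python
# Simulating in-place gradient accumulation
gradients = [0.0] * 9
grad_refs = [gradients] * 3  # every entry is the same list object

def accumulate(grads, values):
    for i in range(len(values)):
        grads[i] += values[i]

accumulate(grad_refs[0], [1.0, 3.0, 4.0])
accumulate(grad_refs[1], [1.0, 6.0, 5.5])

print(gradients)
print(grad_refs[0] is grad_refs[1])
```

Key concept: gradient accumulation aliasing.
Step by step:
`gradients = [0.0] * 9` → gradients = [0.0, 0.0, 0.0, 0.0, 0.0, 0.0, 0.0, 0.0, 0.0]
`grad_refs = [gradients] * 3` → grad_refs = [[0.0, 0.0, 0.0, 0.0, 0.0, 0.0, 0.0, 0.0, 0.0], [0.0, 0.0, 0.0, 0.0, 0.0, 0.0, 0.0, 0.0, 0.0], [0.0, 0.0, 0.0, 0.0, 0.0, 0.0, 0.0, 0.0, 0.0]]
`accumulate(grad_refs[0], [1.0, 3.0, 4.0])` → gradients = [1.0, 3.0, 4.0, 0.0, 0.0, 0.0, 0.0, 0.0, 0.0]; grad_refs = [[1.0, 3.0, 4.0, 0.0, 0.0, 0.0, 0.0, 0.0, 0.0], [1.0, 3.0, 4.0, 0.0, 0.0, 0.0, 0.0, 0.0, 0.0], [1.0, 3.0, 4.0, 0.0, 0.0, 0.0, 0.0, 0.0, 0.0]]
`accumulate(grad_refs[1], [1.0, 6.0, 5.5])` → gradients = [2.0, 9.0, 9.5, 0.0, 0.0, 0.0, 0.0, 0.0, 0.0]; grad_refs = [[2.0, 9.0, 9.5, 0.0, 0.0, 0.0, 0.0, 0.0, 0.0], [2.0, 9.0, 9.5, 0.0, 0.0, 0.0, 0.0, 0.0, 0.0], [2.0, 9.0, 9.5, 0.0, 0.0, 0.0, 0.0, 0.0, 0.0]]
`print(gradients)` → prints [2.0, 9.0, 9.5, 0.0, 0.0, 0.0, 0.0, 0.0, 0.0]
`print(grad_refs[0] is grad_refs[1])` → prints True

Answer:
[2.0, 9.0, 9.5, 0.0, 0.0, 0.0, 0.0, 0.0, 0.0]
True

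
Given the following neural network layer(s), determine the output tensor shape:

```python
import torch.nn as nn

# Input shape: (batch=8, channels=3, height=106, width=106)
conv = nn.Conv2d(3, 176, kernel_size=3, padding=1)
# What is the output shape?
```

Input: (8, 3, 106, 106) -> Output: (8, 176, 106, 106)

Answer: (8, 176, 106, 106)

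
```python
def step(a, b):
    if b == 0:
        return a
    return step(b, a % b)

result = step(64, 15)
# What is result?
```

step(64, 15) -> step(15, 4) -> step(4, 3) -> step(3, 1) -> step(1, 0) -> 1

Answer: 1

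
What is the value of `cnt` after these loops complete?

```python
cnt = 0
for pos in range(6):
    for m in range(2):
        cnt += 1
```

6 * 2 = 12
`cnt` takes the values: 0 → 1 → 2 → 3 → 4 → 5 → 6 → 7 → 8 → 9 → 10 → 11 → 12

Answer: 12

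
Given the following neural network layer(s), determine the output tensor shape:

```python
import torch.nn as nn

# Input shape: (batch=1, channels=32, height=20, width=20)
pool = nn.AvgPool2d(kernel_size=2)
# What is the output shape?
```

Input: (1, 32, 20, 20) -> Output: (1, 32, 10, 10)

Answer: (1, 32, 10, 10)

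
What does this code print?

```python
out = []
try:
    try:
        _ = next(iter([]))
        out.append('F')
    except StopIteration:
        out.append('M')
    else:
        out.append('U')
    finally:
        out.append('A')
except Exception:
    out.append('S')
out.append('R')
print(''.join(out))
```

Execution trace: 'M' (inner except StopIteration) → 'A' (inner finally) → 'R' (after the try/except). Output: MAR

Answer: MAR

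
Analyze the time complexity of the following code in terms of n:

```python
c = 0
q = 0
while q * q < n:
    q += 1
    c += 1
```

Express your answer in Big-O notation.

Each loop level contributes: √n. Multiplying the contributions gives O(√n).

Answer: O(√n)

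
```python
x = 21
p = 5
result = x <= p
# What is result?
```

Trace:
`x = 21` → x = 21
`p = 5` → p = 5
`result = x <= p` → result = False
So result = False

Answer: False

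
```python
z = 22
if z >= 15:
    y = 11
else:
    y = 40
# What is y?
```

Trace:
`z = 22` → z = 22
`if z >= 15: ...` → z >= 15 is True → y = 11
So y = 11

Answer: 11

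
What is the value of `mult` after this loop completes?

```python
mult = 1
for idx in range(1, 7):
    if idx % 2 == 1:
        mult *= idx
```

Product of odd numbers 1 to 6
`mult` takes the values: 1 → 3 → 15

Answer: 15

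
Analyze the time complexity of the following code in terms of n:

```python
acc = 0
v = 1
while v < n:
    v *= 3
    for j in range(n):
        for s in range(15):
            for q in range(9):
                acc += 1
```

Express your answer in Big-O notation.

Each loop level contributes: log n × n × 1 × 1. Multiplying the contributions gives O(n log n).

Answer: O(n log n)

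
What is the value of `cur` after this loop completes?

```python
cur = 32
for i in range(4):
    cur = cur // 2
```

Halve 4 times: 32 // 2^4 = 2
`cur` takes the values: 32 → 16 → 8 → 4 → 2

Answer: 2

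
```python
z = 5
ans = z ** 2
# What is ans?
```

Trace:
`z = 5` → z = 5
`ans = z ** 2` → ans = 25
So ans = 25

Answer: 25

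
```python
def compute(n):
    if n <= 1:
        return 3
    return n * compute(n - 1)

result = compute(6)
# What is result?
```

compute(6) = 6 * 5 * 4 * 3 * 2 * 3 = 2160

Answer: 2160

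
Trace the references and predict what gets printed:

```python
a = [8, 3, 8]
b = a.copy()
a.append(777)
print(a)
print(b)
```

Key concept: list.copy() creates independent copy.
Step by step:
`a = [8, 3, 8]` → a = [8, 3, 8]
`b = a.copy()` → b = [8, 3, 8]
`a.append(777)` → a = [8, 3, 8, 777]
`print(a)` → prints [8, 3, 8, 777]
`print(b)` → prints [8, 3, 8]

Answer:
[8, 3, 8, 777]
[8, 3, 8]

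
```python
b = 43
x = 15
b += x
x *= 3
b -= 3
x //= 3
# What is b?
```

Trace:
`b = 43` → b = 43
`x = 15` → x = 15
`b += x` → b = 58
`x *= 3` → x = 45
`b -= 3` → b = 55
`x //= 3` → x = 15
So b = 55

Answer: 55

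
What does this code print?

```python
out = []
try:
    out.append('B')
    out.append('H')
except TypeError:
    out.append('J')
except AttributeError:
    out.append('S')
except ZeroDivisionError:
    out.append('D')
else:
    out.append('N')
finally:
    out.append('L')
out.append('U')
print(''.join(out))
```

Execution trace: 'B' (try body) → 'H' (try body, no exception) → 'N' (else) → 'L' (finally) → 'U' (after the try/except). Output: BHNLU

Answer: BHNLU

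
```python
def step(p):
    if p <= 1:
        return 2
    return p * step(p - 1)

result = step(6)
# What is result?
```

step(6) = 6 * 5 * 4 * 3 * 2 * 2 = 1440

Answer: 1440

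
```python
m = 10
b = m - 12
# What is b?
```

Trace:
`m = 10` → m = 10
`b = m - 12` → b = -2
So b = -2

Answer: -2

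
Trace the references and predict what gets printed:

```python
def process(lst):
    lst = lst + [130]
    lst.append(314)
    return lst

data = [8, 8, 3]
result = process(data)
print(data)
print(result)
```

Key concept: rebinding parameter vs mutation.
Step by step:
`data = [8, 8, 3]` → data = [8, 8, 3]
`result = process(data)` → result = [8, 8, 3, 130, 314]
`print(data)` → prints [8, 8, 3]
`print(result)` → prints [8, 8, 3, 130, 314]

Answer:
[8, 8, 3]
[8, 8, 3, 130, 314]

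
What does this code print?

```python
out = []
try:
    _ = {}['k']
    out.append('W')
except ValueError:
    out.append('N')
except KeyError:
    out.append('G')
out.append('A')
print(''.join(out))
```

Execution trace: 'G' (except KeyError) → 'A' (after the try/except). Output: GA

Answer: GA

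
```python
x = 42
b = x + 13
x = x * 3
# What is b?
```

Trace:
`x = 42` → x = 42
`b = x + 13` → b = 55
`x = x * 3` → x = 126
So b = 55

Answer: 55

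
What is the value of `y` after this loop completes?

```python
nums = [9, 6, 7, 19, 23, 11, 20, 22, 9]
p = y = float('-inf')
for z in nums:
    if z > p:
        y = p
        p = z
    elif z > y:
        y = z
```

Second largest (with repeats) in [9, 6, 7, 19, 23, 11, 20, 22, 9]
`y` takes the values: -inf → 6 → 7 → 9 → 19 → 20 → 22

Answer: 22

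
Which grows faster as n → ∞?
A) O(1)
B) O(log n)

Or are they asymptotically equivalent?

O(1) vs O(log n): Higher order terms dominate.

Answer: B) O(log n) grows faster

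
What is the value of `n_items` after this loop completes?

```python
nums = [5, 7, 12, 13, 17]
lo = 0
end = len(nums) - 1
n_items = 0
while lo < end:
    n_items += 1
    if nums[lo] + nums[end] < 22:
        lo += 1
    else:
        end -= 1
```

Steps to find pair summing to 22
`n_items` takes the values: 0 → 1 → 2 → 3 → 4

Answer: 4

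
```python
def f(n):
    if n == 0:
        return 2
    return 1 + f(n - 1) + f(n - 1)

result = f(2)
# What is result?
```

f(n) = 1 + 2·f(n-1), f(0)=2. Closed form: (2+1)·2^2 - 1 = 11.

Answer: 11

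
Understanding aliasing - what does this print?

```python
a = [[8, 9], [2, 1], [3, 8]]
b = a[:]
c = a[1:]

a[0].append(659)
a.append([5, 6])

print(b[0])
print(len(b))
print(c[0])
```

Key concept: slice with nested mutation.
Step by step:
`a = [[8, 9], [2, 1], [3, 8]]` → a = [[8, 9], [2, 1], [3, 8]]
`b = a[:]` → b = [[8, 9], [2, 1], [3, 8]]
`c = a[1:]` → c = [[2, 1], [3, 8]]
`a[0].append(659)` → a = [[8, 9, 659], [2, 1], [3, 8]]; b = [[8, 9, 659], [2, 1], [3, 8]]
`a.append([5, 6])` → a = [[8, 9, 659], [2, 1], [3, 8], [5, 6]]
`print(b[0])` → prints [8, 9, 659]
`print(len(b))` → prints 3
`print(c[0])` → prints [2, 1]

Answer:
[8, 9, 659]
3
[2, 1]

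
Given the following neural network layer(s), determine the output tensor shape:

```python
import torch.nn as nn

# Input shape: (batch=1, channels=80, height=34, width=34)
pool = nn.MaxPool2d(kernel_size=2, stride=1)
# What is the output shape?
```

Input: (1, 80, 34, 34) -> Output: (1, 80, 33, 33)

Answer: (1, 80, 33, 33)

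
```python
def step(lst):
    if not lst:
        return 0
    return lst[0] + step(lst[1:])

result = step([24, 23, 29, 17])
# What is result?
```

24 + 23 + 29 + 17 + 0 = 93

Answer: 93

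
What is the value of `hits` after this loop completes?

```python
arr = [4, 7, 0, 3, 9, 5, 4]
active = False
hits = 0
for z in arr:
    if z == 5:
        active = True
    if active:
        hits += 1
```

Count elements after first 5 in [4, 7, 0, 3, 9, 5, 4]
`hits` takes the values: 0 → 1 → 2

Answer: 2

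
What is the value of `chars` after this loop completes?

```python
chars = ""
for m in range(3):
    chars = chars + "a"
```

Repeat 'a' 3 times
`chars` takes the values: "" → "a" → "aa" → "aaa"

Answer: "aaa"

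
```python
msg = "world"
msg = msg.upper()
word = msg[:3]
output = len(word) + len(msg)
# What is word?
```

Trace:
`msg = "world"` → msg = 'world'
`msg = msg.upper()` → msg = 'WORLD'
`word = msg[:3]` → word = 'WOR'
`output = len(word) + len(msg)` → output = 8
So word = 'WOR'

Answer: 'WOR'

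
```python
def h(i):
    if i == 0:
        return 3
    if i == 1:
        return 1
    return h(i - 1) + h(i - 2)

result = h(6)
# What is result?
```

Build up from base cases: h(0)=3, h(1)=1, h(2)=4, h(3)=5, h(4)=9, h(5)=14, h(6)=23

Answer: 23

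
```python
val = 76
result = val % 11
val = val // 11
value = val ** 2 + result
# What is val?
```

Trace:
`val = 76` → val = 76
`result = val % 11` → result = 10
`val = val // 11` → val = 6
`value = val ** 2 + result` → value = 46
So val = 6

Answer: 6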